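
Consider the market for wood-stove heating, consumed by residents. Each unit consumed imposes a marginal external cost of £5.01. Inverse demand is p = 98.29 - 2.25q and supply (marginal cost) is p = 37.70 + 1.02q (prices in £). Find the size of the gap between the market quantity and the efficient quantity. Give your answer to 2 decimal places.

Market equilibrium (private): 37.70 + 1.02q = 98.29 - 2.25q → q_m = 18.5291.
Social marginal benefit = demand − MEC = 93.28 - 2.25q.
Set SMB = MC: 93.28 - 2.25q = 37.70 + 1.02q → q* = 16.9969.
Gap = |18.5291 − 16.9969| = 1.5322.

1.53 units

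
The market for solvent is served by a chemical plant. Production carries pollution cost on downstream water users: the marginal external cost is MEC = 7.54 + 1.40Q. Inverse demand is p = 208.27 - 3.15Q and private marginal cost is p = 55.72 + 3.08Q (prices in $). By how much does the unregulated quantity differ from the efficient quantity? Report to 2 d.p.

5.48 units

Market equilibrium (private): 55.72 + 3.08Q = 208.27 - 3.15Q → Q_m = 24.4864.
Social marginal cost = private MC + MEC = 63.26 + 4.48Q.
Set SMC = demand: 63.26 + 4.48Q = 208.27 - 3.15Q → Q* = 19.0052.
Gap = |24.4864 − 19.0052| = 5.4812.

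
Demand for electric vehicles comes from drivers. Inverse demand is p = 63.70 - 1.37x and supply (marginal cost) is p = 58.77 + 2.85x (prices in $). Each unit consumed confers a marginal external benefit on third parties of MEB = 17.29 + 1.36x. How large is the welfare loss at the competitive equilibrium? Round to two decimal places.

DWL = $62.31

Market equilibrium (private): 58.77 + 2.85x = 63.70 - 1.37x → x_m = 1.1682.
Social marginal benefit = demand + MEB = 80.99 - 0.01x.
Set SMB = MC: 80.99 - 0.01x = 58.77 + 2.85x → x* = 7.7692.
The loss is the area between SMB and MC from x* to x_m; with linear curves that's a triangle of height MEB(x_m).
DWL = ½ × 6.6010 × 18.8788 = 62.3095.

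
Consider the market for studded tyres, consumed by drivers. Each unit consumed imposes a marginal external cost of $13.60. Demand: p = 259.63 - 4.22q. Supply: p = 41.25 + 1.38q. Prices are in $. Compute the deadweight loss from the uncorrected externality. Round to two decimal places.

Market equilibrium (private): 41.25 + 1.38q = 259.63 - 4.22q → q_m = 38.9964.
Social marginal benefit = demand − MEC = 246.03 - 4.22q.
Set SMB = MC: 246.03 - 4.22q = 41.25 + 1.38q → q* = 36.5679.
Between q* and q_m the wedge MC − SMB runs linearly from 0 to MEC(q_m), so the loss is a triangle.
DWL = ½ × 2.4285 × 13.6000 = 16.5138.

DWL = $16.51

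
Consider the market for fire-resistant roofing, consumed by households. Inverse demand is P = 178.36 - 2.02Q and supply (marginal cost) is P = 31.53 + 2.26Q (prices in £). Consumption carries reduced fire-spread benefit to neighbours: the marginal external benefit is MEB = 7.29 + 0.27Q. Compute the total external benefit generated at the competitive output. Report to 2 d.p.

Market equilibrium (private): 31.53 + 2.26Q = 178.36 - 2.02Q → Q_m = 34.3061.
Total external benefit = ∫₀^{Q_m} (7.29 + 0.27Q) dQ = 7.29×34.3061 + ½×0.27×34.3061² = 408.9741.

£408.97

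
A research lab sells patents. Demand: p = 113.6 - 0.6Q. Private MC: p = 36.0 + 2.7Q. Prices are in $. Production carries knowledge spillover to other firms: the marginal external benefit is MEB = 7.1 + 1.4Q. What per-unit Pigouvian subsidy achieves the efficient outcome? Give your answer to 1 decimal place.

Social marginal cost = private MC − MEB = 28.9 + 1.3Q.
Set SMC = demand: 28.9 + 1.3Q = 113.6 - 0.6Q → Q* = 44.5789.
The Pigouvian subsidy equals MEB at Q*: 7.1 + 1.4×44.5789 = 69.5105.

subsidy = $69.5 per unit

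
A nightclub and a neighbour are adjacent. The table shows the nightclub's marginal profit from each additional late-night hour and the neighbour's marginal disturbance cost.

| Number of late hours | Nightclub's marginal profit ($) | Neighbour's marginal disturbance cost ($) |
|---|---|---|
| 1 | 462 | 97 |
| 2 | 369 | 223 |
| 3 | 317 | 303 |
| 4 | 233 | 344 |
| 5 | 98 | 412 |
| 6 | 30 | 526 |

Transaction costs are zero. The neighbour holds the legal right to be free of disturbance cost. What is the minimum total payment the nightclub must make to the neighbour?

$623

Efficient level: marginal profit ≥ marginal disturbance cost through level 3, so k* = 3.
With the neighbour holding the right, the nightclub must at least compensate total damage at k*: 97 + 223 + 303 = 623.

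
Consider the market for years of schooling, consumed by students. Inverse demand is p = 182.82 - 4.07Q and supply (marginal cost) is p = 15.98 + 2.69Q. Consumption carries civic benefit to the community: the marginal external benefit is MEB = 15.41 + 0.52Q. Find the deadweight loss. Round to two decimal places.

DWL = 63.92

Market equilibrium (private): 15.98 + 2.69Q = 182.82 - 4.07Q → Q_m = 24.6805.
Social marginal benefit = demand + MEB = 198.23 - 3.55Q.
Set SMB = MC: 198.23 - 3.55Q = 15.98 + 2.69Q → Q* = 29.2067.
The loss is the area between SMB and MC from Q* to Q_m; with linear curves that's a triangle of height MEB(Q_m).
DWL = ½ × 4.5262 × 28.2438 = 63.9185.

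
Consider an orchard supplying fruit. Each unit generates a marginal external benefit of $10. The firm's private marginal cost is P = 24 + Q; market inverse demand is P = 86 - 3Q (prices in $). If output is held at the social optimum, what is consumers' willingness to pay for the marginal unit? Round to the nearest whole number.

Social marginal cost = private MC − MEB = 14 + Q.
Set SMC = demand: 14 + Q = 86 - 3Q → Q* = 18.0000.
Consumer price on the demand curve at Q*: 86 − 3×18.0000 = 32.0000.

P = $32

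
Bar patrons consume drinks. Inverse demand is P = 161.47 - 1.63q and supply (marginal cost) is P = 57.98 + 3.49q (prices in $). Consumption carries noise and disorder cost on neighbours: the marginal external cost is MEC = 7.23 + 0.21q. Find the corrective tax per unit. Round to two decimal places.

tax = $11.02 per unit

Social marginal benefit = demand − MEC = 154.24 - 1.84q.
Set SMB = MC: 154.24 - 1.84q = 57.98 + 3.49q → q* = 18.0600.
The Pigouvian tax equals MEC at q*: 7.23 + 0.21×18.0600 = 11.0226.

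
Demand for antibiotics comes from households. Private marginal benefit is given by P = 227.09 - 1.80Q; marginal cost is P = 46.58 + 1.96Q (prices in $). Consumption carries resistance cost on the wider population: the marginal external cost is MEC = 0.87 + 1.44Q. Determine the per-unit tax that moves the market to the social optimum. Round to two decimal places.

Social marginal benefit = demand − MEC = 226.22 - 3.24Q.
Set SMB = MC: 226.22 - 3.24Q = 46.58 + 1.96Q → Q* = 34.5462.
The Pigouvian tax equals MEC at Q*: 0.87 + 1.44×34.5462 = 50.6165.

tax = $50.62 per unit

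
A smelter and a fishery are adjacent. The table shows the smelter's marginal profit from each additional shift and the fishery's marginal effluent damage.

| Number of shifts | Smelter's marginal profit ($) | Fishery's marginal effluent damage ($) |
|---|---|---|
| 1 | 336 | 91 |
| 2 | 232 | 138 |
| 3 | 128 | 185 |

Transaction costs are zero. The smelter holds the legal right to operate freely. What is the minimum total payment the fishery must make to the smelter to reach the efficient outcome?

Left alone the smelter would choose level 3 (marginal profit stays positive).
Efficient level: k* = 2 (marginal profit ≥ marginal effluent damage through 2).
The fishery must at least cover the smelter's forgone profit from cutting 3→2: 128 = 128.

$128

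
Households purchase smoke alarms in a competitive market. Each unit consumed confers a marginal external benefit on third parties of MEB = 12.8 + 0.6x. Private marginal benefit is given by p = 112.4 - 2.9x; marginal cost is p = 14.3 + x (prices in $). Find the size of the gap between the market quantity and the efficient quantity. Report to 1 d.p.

Market equilibrium (private): 14.3 + x = 112.4 - 2.9x → x_m = 25.1538.
Social marginal benefit = demand + MEB = 125.2 - 2.3x.
Set SMB = MC: 125.2 - 2.3x = 14.3 + x → x* = 33.6061.
Gap = |25.1538 − 33.6061| = 8.4523.

8.5 units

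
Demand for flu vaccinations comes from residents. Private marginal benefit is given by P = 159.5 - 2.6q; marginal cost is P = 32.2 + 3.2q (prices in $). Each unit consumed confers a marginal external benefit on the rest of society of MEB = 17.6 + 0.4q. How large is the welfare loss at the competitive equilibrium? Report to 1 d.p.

Market equilibrium (private): 32.2 + 3.2q = 159.5 - 2.6q → q_m = 21.9483.
Social marginal benefit = demand + MEB = 177.1 - 2.2q.
Set SMB = MC: 177.1 - 2.2q = 32.2 + 3.2q → q* = 26.8333.
The welfare-loss triangle has base |q_m − q*| and height MEB(q_m) (the vertical gap between SMB and MC is zero at q* and MEB at q_m).
DWL = ½ × 4.8850 × 26.3793 = 64.4314.

DWL = $64.4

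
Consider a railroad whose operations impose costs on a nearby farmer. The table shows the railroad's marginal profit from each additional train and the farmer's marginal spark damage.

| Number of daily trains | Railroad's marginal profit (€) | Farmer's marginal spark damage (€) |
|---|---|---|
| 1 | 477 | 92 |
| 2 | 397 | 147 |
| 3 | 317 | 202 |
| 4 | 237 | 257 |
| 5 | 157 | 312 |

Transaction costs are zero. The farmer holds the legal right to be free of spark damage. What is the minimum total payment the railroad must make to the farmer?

€441

Efficient level: marginal profit ≥ marginal spark damage through level 3, so k* = 3.
With the farmer holding the right, the railroad must at least compensate total damage at k*: 92 + 147 + 202 = 441.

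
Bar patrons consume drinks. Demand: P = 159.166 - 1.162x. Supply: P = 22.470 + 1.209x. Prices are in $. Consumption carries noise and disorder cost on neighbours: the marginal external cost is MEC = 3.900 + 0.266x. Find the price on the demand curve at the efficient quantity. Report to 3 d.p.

P = $100.649

Social marginal benefit = demand − MEC = 155.266 - 1.428x.
Set SMB = MC: 155.266 - 1.428x = 22.470 + 1.209x → x* = 50.3587.
Consumer price on the demand curve at x*: 159.166 − 1.162×50.3587 = 100.6492.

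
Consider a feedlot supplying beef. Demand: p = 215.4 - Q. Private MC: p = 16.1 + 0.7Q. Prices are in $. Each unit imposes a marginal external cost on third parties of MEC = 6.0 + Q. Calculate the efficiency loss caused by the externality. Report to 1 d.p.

Market equilibrium (private): 16.1 + 0.7Q = 215.4 - Q → Q_m = 117.2353.
Social marginal cost = private MC + MEC = 22.1 + 1.7Q.
Set SMC = demand: 22.1 + 1.7Q = 215.4 - Q → Q* = 71.5926.
The loss is the area between SMC and demand from Q* to Q_m; with linear curves that's a triangle of height MEC(Q_m).
DWL = ½ × 45.6427 × 123.2353 = 2812.3959.

DWL = $2812.4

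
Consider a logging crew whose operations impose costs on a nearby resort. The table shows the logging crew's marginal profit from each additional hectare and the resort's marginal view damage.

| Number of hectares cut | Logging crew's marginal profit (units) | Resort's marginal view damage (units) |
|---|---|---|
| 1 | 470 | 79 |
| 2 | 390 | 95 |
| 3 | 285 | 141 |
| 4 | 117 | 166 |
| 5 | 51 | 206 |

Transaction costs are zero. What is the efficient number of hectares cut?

Bargaining reaches the level where marginal profit last exceeds marginal view damage.
That holds through level 3 (285 ≥ 141) but not at 4 (117 < 166).

3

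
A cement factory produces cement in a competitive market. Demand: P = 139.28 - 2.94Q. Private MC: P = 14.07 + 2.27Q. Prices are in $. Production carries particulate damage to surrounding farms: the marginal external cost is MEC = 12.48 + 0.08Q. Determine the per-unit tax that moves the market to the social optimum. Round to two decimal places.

Social marginal cost = private MC + MEC = 26.55 + 2.35Q.
Set SMC = demand: 26.55 + 2.35Q = 139.28 - 2.94Q → Q* = 21.3100.
The Pigouvian tax equals MEC at Q*: 12.48 + 0.08×21.3100 = 14.1848.

tax = $14.18 per unit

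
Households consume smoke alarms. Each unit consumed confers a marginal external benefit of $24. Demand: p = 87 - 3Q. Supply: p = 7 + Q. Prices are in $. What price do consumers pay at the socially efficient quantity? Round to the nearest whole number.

P = $9

Social marginal benefit = demand + MEB = 111 - 3Q.
Set SMB = MC: 111 - 3Q = 7 + Q → Q* = 26.0000.
Consumer price on the demand curve at Q*: 87 − 3×26.0000 = 9.0000.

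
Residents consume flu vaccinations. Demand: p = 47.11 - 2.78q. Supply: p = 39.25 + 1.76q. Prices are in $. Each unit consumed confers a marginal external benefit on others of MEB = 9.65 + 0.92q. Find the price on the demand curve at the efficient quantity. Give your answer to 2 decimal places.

Social marginal benefit = demand + MEB = 56.76 - 1.86q.
Set SMB = MC: 56.76 - 1.86q = 39.25 + 1.76q → q* = 4.8370.
Consumer price on the demand curve at q*: 47.11 − 2.78×4.8370 = 33.6631.

P = $33.66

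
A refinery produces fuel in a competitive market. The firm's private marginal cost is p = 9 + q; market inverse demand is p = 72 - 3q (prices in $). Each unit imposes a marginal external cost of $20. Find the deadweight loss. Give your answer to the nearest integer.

DWL = $50

Market equilibrium (private): 9 + q = 72 - 3q → q_m = 15.7500.
Social marginal cost = private MC + MEC = 29 + q.
Set SMC = demand: 29 + q = 72 - 3q → q* = 10.7500.
Between q* and q_m the wedge SMC − demand runs linearly from 0 to MEC(q_m), so the loss is a triangle.
DWL = ½ × 5.0000 × 20.0000 = 50.0000.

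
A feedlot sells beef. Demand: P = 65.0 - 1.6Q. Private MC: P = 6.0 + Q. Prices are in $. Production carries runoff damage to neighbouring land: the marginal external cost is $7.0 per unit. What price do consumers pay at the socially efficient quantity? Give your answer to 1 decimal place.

Social marginal cost = private MC + MEC = 13.0 + Q.
Set SMC = demand: 13.0 + Q = 65.0 - 1.6Q → Q* = 20.0000.
Consumer price on the demand curve at Q*: 65.0 − 1.6×20.0000 = 33.0000.

P = $33.0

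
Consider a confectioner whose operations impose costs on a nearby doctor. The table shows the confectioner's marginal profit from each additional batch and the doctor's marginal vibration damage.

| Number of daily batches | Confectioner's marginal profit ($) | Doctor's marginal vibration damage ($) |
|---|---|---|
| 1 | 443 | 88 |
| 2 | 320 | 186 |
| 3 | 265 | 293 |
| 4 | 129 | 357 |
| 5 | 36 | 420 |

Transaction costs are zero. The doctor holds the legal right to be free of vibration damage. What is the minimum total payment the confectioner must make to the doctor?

Efficient level: marginal profit ≥ marginal vibration damage through level 2, so k* = 2.
With the doctor holding the right, the confectioner must at least compensate total damage at k*: 88 + 186 = 274.

$274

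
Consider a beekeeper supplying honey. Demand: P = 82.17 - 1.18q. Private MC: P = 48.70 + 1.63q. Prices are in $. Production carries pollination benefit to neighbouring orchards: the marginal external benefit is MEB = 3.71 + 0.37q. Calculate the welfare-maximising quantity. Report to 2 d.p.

Social marginal cost = private MC − MEB = 44.99 + 1.26q.
Set SMC = demand: 44.99 + 1.26q = 82.17 - 1.18q → q* = 15.2377.

q* = 15.24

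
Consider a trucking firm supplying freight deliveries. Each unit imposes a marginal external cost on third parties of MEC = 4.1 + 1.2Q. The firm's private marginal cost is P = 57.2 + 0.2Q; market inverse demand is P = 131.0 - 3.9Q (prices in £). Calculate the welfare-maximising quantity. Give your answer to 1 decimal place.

Q* = 13.2

Social marginal cost = private MC + MEC = 61.3 + 1.4Q.
Set SMC = demand: 61.3 + 1.4Q = 131.0 - 3.9Q → Q* = 13.1509.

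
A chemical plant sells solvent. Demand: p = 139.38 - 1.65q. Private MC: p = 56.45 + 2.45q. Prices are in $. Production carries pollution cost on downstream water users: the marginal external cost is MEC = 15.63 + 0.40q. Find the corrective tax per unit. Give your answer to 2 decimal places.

Social marginal cost = private MC + MEC = 72.08 + 2.85q.
Set SMC = demand: 72.08 + 2.85q = 139.38 - 1.65q → q* = 14.9556.
The Pigouvian tax equals MEC at q*: 15.63 + 0.40×14.9556 = 21.6122.

tax = $21.61 per unit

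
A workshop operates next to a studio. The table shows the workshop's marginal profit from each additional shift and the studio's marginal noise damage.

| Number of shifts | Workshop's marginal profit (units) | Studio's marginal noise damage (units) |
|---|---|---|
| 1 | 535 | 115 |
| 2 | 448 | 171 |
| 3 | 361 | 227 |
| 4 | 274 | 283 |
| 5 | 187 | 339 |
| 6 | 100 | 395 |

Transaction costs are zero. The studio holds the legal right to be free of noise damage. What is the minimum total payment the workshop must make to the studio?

Efficient level: marginal profit ≥ marginal noise damage through level 3, so k* = 3.
With the studio holding the right, the workshop must at least compensate total damage at k*: 115 + 171 + 227 = 513.

513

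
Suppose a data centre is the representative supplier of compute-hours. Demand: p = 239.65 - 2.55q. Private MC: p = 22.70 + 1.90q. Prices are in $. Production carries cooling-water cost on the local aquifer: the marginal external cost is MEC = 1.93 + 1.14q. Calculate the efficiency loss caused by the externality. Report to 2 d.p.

Market equilibrium (private): 22.70 + 1.90q = 239.65 - 2.55q → q_m = 48.7528.
Social marginal cost = private MC + MEC = 24.63 + 3.04q.
Set SMC = demand: 24.63 + 3.04q = 239.65 - 2.55q → q* = 38.4651.
Height of the DWL triangle at q_m is SMC(q_m) − demand(q_m) = MEC(q_m) = 57.5082.
DWL = ½ × 10.2877 × 57.5082 = 295.8136.

DWL = $295.81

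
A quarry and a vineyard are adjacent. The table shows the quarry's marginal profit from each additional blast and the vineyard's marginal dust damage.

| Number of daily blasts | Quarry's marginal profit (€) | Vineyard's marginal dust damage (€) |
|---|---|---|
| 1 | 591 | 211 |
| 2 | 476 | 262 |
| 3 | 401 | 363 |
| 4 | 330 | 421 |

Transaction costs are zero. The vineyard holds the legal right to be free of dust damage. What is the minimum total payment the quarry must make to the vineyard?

€836

Efficient level: marginal profit ≥ marginal dust damage through level 3, so k* = 3.
With the vineyard holding the right, the quarry must at least compensate total damage at k*: 211 + 262 + 363 = 836.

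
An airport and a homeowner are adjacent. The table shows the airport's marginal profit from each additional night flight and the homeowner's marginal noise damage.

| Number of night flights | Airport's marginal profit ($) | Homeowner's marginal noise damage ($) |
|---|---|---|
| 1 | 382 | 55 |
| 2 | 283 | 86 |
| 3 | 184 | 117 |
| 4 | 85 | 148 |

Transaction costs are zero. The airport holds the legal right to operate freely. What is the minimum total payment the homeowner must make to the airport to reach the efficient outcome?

Left alone the airport would choose level 4 (marginal profit stays positive).
Efficient level: k* = 3 (marginal profit ≥ marginal noise damage through 3).
The homeowner must at least cover the airport's forgone profit from cutting 4→3: 85 = 85.

$85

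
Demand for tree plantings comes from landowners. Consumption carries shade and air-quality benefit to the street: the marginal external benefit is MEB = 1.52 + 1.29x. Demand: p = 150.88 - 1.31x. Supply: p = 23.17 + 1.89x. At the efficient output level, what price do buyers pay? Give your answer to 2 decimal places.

P = 62.25

Social marginal benefit = demand + MEB = 152.40 - 0.02x.
Set SMB = MC: 152.40 - 0.02x = 23.17 + 1.89x → x* = 67.6597.
Consumer price on the demand curve at x*: 150.88 − 1.31×67.6597 = 62.2458.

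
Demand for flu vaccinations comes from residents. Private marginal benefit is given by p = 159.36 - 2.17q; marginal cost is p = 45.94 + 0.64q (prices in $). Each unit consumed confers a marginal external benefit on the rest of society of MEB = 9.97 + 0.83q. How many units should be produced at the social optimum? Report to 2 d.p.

Social marginal benefit = demand + MEB = 169.33 - 1.34q.
Set SMB = MC: 169.33 - 1.34q = 45.94 + 0.64q → q* = 62.3182.

q* = 62.32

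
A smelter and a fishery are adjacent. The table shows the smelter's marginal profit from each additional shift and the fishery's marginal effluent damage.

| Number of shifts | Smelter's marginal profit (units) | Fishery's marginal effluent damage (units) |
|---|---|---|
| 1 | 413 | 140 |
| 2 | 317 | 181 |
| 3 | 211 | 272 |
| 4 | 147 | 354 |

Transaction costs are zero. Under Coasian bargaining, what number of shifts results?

Bargaining reaches the level where marginal profit last exceeds marginal effluent damage.
That holds through level 2 (317 ≥ 181) but not at 3 (211 < 272).

2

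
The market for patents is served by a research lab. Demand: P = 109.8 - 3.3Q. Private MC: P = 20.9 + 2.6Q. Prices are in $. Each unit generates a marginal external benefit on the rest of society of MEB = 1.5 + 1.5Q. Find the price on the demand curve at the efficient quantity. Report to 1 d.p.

P = $42.0

Social marginal cost = private MC − MEB = 19.4 + 1.1Q.
Set SMC = demand: 19.4 + 1.1Q = 109.8 - 3.3Q → Q* = 20.5455.
Consumer price on the demand curve at Q*: 109.8 − 3.3×20.5455 = 41.9999.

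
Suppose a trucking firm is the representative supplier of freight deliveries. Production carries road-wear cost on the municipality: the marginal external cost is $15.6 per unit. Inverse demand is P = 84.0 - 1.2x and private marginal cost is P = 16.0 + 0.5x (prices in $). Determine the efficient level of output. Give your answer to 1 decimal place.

Social marginal cost = private MC + MEC = 31.6 + 0.5x.
Set SMC = demand: 31.6 + 0.5x = 84.0 - 1.2x → x* = 30.8235.

x* = 30.8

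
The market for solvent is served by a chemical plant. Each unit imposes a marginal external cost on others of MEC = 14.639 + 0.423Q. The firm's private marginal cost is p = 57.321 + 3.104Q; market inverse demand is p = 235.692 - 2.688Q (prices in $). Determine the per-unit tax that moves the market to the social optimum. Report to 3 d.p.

Social marginal cost = private MC + MEC = 71.960 + 3.527Q.
Set SMC = demand: 71.960 + 3.527Q = 235.692 - 2.688Q → Q* = 26.3447.
The Pigouvian tax equals MEC at Q*: 14.639 + 0.423×26.3447 = 25.7828.

tax = $25.783 per unit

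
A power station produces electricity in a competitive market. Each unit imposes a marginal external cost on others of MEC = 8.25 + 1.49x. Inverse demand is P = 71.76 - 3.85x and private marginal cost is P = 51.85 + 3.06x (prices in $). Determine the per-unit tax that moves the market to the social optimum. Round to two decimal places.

tax = $10.32 per unit

Social marginal cost = private MC + MEC = 60.10 + 4.55x.
Set SMC = demand: 60.10 + 4.55x = 71.76 - 3.85x → x* = 1.3881.
The Pigouvian tax equals MEC at x*: 8.25 + 1.49×1.3881 = 10.3183.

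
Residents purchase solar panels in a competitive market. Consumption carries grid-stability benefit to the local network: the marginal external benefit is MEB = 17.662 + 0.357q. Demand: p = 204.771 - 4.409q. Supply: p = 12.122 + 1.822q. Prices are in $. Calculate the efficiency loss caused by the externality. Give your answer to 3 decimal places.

Market equilibrium (private): 12.122 + 1.822q = 204.771 - 4.409q → q_m = 30.9178.
Social marginal benefit = demand + MEB = 222.433 - 4.052q.
Set SMB = MC: 222.433 - 4.052q = 12.122 + 1.822q → q* = 35.8037.
The welfare-loss triangle has base |q_m − q*| and height MEB(q_m) (the vertical gap between SMB and MC is zero at q* and MEB at q_m).
DWL = ½ × 4.8859 × 28.6997 = 70.1119.

DWL = $70.112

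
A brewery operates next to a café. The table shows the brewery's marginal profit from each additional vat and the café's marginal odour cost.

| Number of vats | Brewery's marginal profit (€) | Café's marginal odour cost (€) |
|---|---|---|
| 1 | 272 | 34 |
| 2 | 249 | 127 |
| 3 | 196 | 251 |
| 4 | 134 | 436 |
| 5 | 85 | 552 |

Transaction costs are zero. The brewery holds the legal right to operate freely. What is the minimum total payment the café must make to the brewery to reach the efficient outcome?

€415

Left alone the brewery would choose level 5 (marginal profit stays positive).
Efficient level: k* = 2 (marginal profit ≥ marginal odour cost through 2).
The café must at least cover the brewery's forgone profit from cutting 5→2: 196 + 134 + 85 = 415.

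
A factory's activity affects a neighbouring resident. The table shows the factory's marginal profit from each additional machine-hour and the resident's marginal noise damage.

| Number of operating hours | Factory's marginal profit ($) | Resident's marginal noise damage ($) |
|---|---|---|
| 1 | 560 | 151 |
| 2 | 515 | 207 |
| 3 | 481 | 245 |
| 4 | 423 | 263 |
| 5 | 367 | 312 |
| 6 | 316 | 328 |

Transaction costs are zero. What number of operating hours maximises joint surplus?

5

Bargaining reaches the level where marginal profit last exceeds marginal noise damage.
That holds through level 5 (367 ≥ 312) but not at 6 (316 < 328).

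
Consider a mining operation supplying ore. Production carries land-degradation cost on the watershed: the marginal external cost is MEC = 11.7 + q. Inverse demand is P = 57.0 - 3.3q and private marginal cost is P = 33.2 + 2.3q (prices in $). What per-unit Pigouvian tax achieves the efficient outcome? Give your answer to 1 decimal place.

Social marginal cost = private MC + MEC = 44.9 + 3.3q.
Set SMC = demand: 44.9 + 3.3q = 57.0 - 3.3q → q* = 1.8333.
The Pigouvian tax equals MEC at q*: 11.7 + 1.0×1.8333 = 13.5333.

tax = $13.5 per unit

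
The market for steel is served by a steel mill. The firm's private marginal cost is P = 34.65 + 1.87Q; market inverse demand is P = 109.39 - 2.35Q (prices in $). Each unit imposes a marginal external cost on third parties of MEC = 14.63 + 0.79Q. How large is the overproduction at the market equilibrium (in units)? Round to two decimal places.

Market equilibrium (private): 34.65 + 1.87Q = 109.39 - 2.35Q → Q_m = 17.7109.
Social marginal cost = private MC + MEC = 49.28 + 2.66Q.
Set SMC = demand: 49.28 + 2.66Q = 109.39 - 2.35Q → Q* = 11.9980.
Gap = |17.7109 − 11.9980| = 5.7129.

5.71 units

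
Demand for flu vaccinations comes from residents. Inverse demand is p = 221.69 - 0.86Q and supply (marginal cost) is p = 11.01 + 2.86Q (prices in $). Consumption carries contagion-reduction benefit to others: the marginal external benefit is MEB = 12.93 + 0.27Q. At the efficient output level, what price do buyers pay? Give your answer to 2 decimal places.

Social marginal benefit = demand + MEB = 234.62 - 0.59Q.
Set SMB = MC: 234.62 - 0.59Q = 11.01 + 2.86Q → Q* = 64.8145.
Consumer price on the demand curve at Q*: 221.69 − 0.86×64.8145 = 165.9495.

P = $165.95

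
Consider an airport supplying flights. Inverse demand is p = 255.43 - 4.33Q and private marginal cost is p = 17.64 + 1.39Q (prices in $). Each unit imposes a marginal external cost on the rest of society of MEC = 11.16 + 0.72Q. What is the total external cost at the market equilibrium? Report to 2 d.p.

Market equilibrium (private): 17.64 + 1.39Q = 255.43 - 4.33Q → Q_m = 41.5717.
Total external cost = ∫₀^{Q_m} (11.16 + 0.72Q) dQ = 11.16×41.5717 + ½×0.72×41.5717² = 1086.0944.

$1086.09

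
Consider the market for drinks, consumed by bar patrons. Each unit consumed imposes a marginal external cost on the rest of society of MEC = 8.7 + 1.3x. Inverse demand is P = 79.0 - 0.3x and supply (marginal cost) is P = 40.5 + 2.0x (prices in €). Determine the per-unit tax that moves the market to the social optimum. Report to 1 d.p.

Social marginal benefit = demand − MEC = 70.3 - 1.6x.
Set SMB = MC: 70.3 - 1.6x = 40.5 + 2.0x → x* = 8.2778.
The Pigouvian tax equals MEC at x*: 8.7 + 1.3×8.2778 = 19.4611.

tax = €19.5 per unit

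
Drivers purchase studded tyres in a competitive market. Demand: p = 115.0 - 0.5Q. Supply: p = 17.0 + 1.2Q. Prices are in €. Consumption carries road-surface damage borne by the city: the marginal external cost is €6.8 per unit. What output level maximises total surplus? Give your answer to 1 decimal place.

Social marginal benefit = demand − MEC = 108.2 - 0.5Q.
Set SMB = MC: 108.2 - 0.5Q = 17.0 + 1.2Q → Q* = 53.6471.

Q* = 53.6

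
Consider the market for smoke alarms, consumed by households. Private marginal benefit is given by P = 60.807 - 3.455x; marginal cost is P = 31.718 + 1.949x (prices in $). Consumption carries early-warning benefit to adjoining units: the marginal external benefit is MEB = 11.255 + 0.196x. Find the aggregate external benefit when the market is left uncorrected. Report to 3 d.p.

$63.424

Market equilibrium (private): 31.718 + 1.949x = 60.807 - 3.455x → x_m = 5.3829.
Total external benefit = ∫₀^{x_m} (11.255 + 0.196x) dx = 11.255×5.3829 + ½×0.196×5.3829² = 63.4241.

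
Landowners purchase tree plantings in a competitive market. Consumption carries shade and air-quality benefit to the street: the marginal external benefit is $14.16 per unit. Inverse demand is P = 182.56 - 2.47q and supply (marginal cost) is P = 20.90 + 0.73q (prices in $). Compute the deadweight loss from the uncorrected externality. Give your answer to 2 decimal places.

DWL = $31.33

Market equilibrium (private): 20.90 + 0.73q = 182.56 - 2.47q → q_m = 50.5188.
Social marginal benefit = demand + MEB = 196.72 - 2.47q.
Set SMB = MC: 196.72 - 2.47q = 20.90 + 0.73q → q* = 54.9438.
Between q* and q_m the wedge SMB − MC runs linearly from 0 to MEB(q_m), so the loss is a triangle.
DWL = ½ × 4.4250 × 14.1600 = 31.3290.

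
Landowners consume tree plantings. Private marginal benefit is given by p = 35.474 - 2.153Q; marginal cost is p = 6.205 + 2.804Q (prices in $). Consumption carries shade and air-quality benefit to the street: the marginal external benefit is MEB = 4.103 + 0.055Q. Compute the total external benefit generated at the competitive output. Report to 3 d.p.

Market equilibrium (private): 6.205 + 2.804Q = 35.474 - 2.153Q → Q_m = 5.9046.
Total external benefit = ∫₀^{Q_m} (4.103 + 0.055Q) dQ = 4.103×5.9046 + ½×0.055×5.9046² = 25.1853.

$25.185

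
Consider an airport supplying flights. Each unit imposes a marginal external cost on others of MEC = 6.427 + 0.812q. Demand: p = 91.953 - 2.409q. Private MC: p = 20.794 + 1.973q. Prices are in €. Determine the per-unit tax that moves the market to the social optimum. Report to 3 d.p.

Social marginal cost = private MC + MEC = 27.221 + 2.785q.
Set SMC = demand: 27.221 + 2.785q = 91.953 - 2.409q → q* = 12.4628.
The Pigouvian tax equals MEC at q*: 6.427 + 0.812×12.4628 = 16.5468.

tax = €16.547 per unit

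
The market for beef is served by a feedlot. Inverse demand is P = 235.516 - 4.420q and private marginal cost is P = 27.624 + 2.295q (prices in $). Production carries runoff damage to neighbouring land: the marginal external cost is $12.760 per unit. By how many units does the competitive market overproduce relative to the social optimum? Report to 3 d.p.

1.900 units

Market equilibrium (private): 27.624 + 2.295q = 235.516 - 4.420q → q_m = 30.9593.
Social marginal cost = private MC + MEC = 40.384 + 2.295q.
Set SMC = demand: 40.384 + 2.295q = 235.516 - 4.420q → q* = 29.0591.
Gap = |30.9593 − 29.0591| = 1.9002.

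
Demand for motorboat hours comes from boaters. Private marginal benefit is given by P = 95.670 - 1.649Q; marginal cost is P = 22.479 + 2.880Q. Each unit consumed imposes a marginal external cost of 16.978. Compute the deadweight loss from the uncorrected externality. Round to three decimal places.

DWL = 31.823

Market equilibrium (private): 22.479 + 2.880Q = 95.670 - 1.649Q → Q_m = 16.1605.
Social marginal benefit = demand − MEC = 78.692 - 1.649Q.
Set SMB = MC: 78.692 - 1.649Q = 22.479 + 2.880Q → Q* = 12.4118.
Between Q* and Q_m the wedge MC − SMB runs linearly from 0 to MEC(Q_m), so the loss is a triangle.
DWL = ½ × 3.7487 × 16.9780 = 31.8227.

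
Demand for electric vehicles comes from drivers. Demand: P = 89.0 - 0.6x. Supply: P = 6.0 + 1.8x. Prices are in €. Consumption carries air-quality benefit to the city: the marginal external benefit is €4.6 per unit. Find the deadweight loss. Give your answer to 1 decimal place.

DWL = €4.4

Market equilibrium (private): 6.0 + 1.8x = 89.0 - 0.6x → x_m = 34.5833.
Social marginal benefit = demand + MEB = 93.6 - 0.6x.
Set SMB = MC: 93.6 - 0.6x = 6.0 + 1.8x → x* = 36.5000.
Between x* and x_m the wedge SMB − MC runs linearly from 0 to MEB(x_m), so the loss is a triangle.
DWL = ½ × 1.9167 × 4.6000 = 4.4084.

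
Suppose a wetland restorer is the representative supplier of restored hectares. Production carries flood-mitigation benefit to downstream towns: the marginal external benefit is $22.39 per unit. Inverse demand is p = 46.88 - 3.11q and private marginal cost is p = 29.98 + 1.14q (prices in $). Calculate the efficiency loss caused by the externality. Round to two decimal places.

DWL = $58.98

Market equilibrium (private): 29.98 + 1.14q = 46.88 - 3.11q → q_m = 3.9765.
Social marginal cost = private MC − MEB = 7.59 + 1.14q.
Set SMC = demand: 7.59 + 1.14q = 46.88 - 3.11q → q* = 9.2447.
The loss is the area between SMC and demand from q* to q_m; with linear curves that's a triangle of height MEB(q_m).
DWL = ½ × 5.2682 × 22.3900 = 58.9775.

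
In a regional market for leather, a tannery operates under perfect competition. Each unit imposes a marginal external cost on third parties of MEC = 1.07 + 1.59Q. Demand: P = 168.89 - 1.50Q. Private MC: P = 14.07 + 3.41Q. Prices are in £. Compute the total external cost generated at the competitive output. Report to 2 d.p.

£824.16

Market equilibrium (private): 14.07 + 3.41Q = 168.89 - 1.50Q → Q_m = 31.5316.
Total external cost = ∫₀^{Q_m} (1.07 + 1.59Q) dQ = 1.07×31.5316 + ½×1.59×31.5316² = 824.1610.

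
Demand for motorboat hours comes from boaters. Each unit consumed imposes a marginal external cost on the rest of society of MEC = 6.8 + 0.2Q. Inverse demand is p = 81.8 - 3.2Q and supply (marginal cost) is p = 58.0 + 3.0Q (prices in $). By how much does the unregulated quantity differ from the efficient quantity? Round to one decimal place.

1.2 units

Market equilibrium (private): 58.0 + 3.0Q = 81.8 - 3.2Q → Q_m = 3.8387.
Social marginal benefit = demand − MEC = 75.0 - 3.4Q.
Set SMB = MC: 75.0 - 3.4Q = 58.0 + 3.0Q → Q* = 2.6563.
Gap = |3.8387 − 2.6563| = 1.1824.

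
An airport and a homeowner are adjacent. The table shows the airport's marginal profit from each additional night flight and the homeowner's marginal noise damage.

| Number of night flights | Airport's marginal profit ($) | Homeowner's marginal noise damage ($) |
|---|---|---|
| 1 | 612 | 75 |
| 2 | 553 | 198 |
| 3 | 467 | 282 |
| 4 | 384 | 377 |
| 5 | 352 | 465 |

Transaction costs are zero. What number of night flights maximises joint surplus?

4

Bargaining reaches the level where marginal profit last exceeds marginal noise damage.
That holds through level 4 (384 ≥ 377) but not at 5 (352 < 465).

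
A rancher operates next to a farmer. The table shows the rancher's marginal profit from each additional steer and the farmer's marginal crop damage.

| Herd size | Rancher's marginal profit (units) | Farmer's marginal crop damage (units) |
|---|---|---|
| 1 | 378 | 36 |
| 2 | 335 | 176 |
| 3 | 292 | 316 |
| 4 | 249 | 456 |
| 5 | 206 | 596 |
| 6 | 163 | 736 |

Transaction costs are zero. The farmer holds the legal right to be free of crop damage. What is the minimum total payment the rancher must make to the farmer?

212

Efficient level: marginal profit ≥ marginal crop damage through level 2, so k* = 2.
With the farmer holding the right, the rancher must at least compensate total damage at k*: 36 + 176 = 212.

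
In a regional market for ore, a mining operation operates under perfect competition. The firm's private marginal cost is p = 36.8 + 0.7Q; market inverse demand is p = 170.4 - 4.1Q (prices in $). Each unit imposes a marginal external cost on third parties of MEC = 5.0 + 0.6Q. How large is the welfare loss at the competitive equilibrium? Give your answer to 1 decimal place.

Market equilibrium (private): 36.8 + 0.7Q = 170.4 - 4.1Q → Q_m = 27.8333.
Social marginal cost = private MC + MEC = 41.8 + 1.3Q.
Set SMC = demand: 41.8 + 1.3Q = 170.4 - 4.1Q → Q* = 23.8148.
Between Q* and Q_m the wedge SMC − demand runs linearly from 0 to MEC(Q_m), so the loss is a triangle.
DWL = ½ × 4.0185 × 21.7000 = 43.6007.

DWL = $43.6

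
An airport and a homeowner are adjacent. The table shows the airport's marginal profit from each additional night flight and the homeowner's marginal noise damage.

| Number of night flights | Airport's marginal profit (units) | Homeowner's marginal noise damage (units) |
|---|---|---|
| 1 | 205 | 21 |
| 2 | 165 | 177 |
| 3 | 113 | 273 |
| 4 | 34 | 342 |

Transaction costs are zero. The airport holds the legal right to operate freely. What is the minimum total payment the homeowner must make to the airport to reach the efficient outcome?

312

Left alone the airport would choose level 4 (marginal profit stays positive).
Efficient level: k* = 1 (marginal profit ≥ marginal noise damage through 1).
The homeowner must at least cover the airport's forgone profit from cutting 4→1: 165 + 113 + 34 = 312.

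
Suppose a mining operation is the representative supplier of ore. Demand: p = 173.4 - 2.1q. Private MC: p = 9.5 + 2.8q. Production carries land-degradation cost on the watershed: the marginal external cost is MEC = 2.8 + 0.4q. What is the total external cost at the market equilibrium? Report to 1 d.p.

317.4

Market equilibrium (private): 9.5 + 2.8q = 173.4 - 2.1q → q_m = 33.4490.
Total external cost = ∫₀^{q_m} (2.8 + 0.4q) dq = 2.8×33.4490 + ½×0.4×33.4490² = 317.4243.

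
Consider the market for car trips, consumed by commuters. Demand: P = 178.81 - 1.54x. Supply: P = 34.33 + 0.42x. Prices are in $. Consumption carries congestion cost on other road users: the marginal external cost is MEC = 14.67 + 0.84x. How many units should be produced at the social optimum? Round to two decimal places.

Social marginal benefit = demand − MEC = 164.14 - 2.38x.
Set SMB = MC: 164.14 - 2.38x = 34.33 + 0.42x → x* = 46.3607.

x* = 46.36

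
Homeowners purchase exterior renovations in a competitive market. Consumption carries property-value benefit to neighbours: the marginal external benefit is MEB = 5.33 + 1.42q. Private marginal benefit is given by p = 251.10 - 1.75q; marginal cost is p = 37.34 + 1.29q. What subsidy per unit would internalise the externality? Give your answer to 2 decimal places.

Social marginal benefit = demand + MEB = 256.43 - 0.33q.
Set SMB = MC: 256.43 - 0.33q = 37.34 + 1.29q → q* = 135.2407.
The Pigouvian subsidy equals MEB at q*: 5.33 + 1.42×135.2407 = 197.3718.

subsidy = 197.37 per unit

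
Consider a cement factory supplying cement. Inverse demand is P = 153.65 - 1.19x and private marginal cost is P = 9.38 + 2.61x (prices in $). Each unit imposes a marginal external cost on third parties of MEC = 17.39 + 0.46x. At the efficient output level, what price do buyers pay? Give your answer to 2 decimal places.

Social marginal cost = private MC + MEC = 26.77 + 3.07x.
Set SMC = demand: 26.77 + 3.07x = 153.65 - 1.19x → x* = 29.7840.
Consumer price on the demand curve at x*: 153.65 − 1.19×29.7840 = 118.2070.

P = $118.21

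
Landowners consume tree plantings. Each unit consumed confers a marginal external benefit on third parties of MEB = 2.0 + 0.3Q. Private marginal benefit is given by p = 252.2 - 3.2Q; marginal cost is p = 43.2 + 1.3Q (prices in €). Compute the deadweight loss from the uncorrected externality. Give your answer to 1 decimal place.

Market equilibrium (private): 43.2 + 1.3Q = 252.2 - 3.2Q → Q_m = 46.4444.
Social marginal benefit = demand + MEB = 254.2 - 2.9Q.
Set SMB = MC: 254.2 - 2.9Q = 43.2 + 1.3Q → Q* = 50.2381.
The loss is the area between SMB and MC from Q* to Q_m; with linear curves that's a triangle of height MEB(Q_m).
DWL = ½ × 3.7937 × 15.9333 = 30.2231.

DWL = €30.2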